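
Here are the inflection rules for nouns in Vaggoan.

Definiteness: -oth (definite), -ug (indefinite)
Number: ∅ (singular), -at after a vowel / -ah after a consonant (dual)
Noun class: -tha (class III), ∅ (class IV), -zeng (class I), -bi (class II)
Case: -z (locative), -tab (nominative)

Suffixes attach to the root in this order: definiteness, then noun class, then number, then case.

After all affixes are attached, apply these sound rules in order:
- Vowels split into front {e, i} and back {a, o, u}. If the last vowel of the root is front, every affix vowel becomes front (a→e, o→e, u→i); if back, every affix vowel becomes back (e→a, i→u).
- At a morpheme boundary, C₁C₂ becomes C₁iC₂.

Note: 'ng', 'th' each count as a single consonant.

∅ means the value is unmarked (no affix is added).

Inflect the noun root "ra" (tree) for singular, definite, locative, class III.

Attach definiteness definite -oth → raoth.
Attach noun class class III -tha → raoththa.
number = singular: zero marking, form stays raoththa.
Attach case locative -z → raoththaz.
Vowel harmony: no change.
Apply epenthesis: raoththaz → raothithaz.

raothithaz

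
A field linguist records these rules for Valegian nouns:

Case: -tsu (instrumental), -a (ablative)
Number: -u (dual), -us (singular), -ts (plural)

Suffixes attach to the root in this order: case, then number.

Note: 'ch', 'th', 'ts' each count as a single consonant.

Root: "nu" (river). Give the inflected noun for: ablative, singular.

nuaus

Attach case ablative -a → nua.
Attach number singular -us → nuaus.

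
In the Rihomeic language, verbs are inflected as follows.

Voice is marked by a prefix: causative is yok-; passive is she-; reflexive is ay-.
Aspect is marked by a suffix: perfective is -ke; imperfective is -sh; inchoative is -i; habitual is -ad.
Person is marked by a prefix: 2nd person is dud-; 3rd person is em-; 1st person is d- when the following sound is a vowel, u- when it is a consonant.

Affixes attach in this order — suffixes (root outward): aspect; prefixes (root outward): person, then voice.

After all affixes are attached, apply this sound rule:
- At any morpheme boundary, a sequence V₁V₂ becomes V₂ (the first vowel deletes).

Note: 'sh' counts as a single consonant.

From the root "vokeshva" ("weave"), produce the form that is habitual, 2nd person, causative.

yokdudvokeshvad

Attach person 2nd person dud- → dudvokeshva.
Attach aspect habitual -ad → dudvokeshvaad.
Attach voice causative yok- → yokdudvokeshvaad.
Apply vowel deletion: yokdudvokeshvaad → yokdudvokeshvad.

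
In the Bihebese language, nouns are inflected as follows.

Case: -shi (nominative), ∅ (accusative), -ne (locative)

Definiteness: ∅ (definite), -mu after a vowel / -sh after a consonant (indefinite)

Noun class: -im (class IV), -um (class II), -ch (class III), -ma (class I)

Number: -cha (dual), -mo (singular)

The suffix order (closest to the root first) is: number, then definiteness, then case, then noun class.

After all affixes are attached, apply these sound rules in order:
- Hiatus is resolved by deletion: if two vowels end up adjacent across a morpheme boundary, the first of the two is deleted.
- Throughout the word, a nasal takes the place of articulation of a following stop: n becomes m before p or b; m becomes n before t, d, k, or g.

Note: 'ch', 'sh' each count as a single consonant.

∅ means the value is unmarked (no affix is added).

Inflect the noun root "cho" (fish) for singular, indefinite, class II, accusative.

chomomum

Attach number singular -mo → chomo.
Attach definiteness indefinite -mu (after vowel 'o') → chomomu.
case = accusative: zero marking, form stays chomomu.
Attach noun class class II -um → chomomuum.
Apply vowel deletion: chomomuum → chomomum.
Nasal assimilation: no change.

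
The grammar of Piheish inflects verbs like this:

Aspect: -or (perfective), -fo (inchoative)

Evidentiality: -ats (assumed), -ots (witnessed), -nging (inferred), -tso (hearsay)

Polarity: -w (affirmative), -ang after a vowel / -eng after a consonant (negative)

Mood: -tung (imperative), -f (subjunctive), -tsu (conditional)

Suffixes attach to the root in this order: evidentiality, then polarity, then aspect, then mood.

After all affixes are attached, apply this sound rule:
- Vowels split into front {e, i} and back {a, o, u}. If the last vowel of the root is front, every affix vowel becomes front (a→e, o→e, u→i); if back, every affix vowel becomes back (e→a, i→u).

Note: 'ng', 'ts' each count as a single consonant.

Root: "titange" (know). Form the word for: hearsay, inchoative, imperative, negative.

Attach evidentiality hearsay -tso → titangetso.
Attach polarity negative -ang (after vowel 'o') → titangetsoang.
Attach aspect inchoative -fo → titangetsoangfo.
Attach mood imperative -tung → titangetsoangfotung.
Apply vowel harmony: titangetsoangfotung → titangetseengfeting.

titangetseengfeting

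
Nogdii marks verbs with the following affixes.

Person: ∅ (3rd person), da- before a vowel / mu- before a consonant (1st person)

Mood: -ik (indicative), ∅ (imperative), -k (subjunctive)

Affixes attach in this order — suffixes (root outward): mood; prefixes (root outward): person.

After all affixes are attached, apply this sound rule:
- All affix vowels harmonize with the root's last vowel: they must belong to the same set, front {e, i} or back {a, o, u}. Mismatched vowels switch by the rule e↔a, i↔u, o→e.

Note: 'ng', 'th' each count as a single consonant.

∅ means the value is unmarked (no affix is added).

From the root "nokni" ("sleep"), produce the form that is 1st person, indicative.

Attach person 1st person mu- (before consonant 'n') → munokni.
Attach mood indicative -ik → munokniik.
Apply vowel harmony: munokniik → minokniik.

minokniik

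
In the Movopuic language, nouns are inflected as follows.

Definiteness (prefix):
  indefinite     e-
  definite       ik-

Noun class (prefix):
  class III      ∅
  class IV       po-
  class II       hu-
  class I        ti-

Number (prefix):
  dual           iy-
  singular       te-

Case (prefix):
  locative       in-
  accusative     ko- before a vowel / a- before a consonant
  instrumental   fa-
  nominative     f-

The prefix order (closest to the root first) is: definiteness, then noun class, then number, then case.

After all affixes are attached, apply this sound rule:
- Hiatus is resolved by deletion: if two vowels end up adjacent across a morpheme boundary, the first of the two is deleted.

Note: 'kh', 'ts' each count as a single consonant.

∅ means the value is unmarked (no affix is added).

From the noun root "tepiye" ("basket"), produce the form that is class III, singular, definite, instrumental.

Attach definiteness definite ik- → iktepiye.
noun class = class III: zero marking, form stays iktepiye.
Attach number singular te- → teiktepiye.
Attach case instrumental fa- → fateiktepiye.
Apply vowel deletion: fateiktepiye → fatiktepiye.

fatiktepiye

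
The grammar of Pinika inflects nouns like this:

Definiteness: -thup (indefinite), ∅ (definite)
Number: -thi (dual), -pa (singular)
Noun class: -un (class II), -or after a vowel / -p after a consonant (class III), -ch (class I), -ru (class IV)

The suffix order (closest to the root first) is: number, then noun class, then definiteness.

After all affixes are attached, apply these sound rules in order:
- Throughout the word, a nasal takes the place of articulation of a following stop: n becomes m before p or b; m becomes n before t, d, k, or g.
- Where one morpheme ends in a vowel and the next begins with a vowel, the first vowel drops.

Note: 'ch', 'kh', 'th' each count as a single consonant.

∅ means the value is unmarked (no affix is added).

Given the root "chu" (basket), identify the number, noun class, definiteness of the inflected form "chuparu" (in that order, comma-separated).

singular, class IV, definite

Segment: chu-pa-ru.
number: -pa → singular.
noun class: -ru → class IV.
definiteness: ∅ → definite.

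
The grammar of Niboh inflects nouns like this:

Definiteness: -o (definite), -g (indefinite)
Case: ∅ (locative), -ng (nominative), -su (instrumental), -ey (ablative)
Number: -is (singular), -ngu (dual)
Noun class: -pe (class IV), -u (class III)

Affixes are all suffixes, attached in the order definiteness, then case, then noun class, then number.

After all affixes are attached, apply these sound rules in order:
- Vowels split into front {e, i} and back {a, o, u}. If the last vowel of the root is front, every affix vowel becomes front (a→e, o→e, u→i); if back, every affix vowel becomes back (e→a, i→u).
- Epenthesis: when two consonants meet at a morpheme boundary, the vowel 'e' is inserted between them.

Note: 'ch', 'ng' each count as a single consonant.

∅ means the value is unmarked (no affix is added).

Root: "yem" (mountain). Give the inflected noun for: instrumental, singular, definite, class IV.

Attach definiteness definite -o → yemo.
Attach case instrumental -su → yemosu.
Attach noun class class IV -pe → yemosupe.
Attach number singular -is → yemosupeis.
Apply vowel harmony: yemosupeis → yemesipeis.
Epenthesis: no change.

yemesipeis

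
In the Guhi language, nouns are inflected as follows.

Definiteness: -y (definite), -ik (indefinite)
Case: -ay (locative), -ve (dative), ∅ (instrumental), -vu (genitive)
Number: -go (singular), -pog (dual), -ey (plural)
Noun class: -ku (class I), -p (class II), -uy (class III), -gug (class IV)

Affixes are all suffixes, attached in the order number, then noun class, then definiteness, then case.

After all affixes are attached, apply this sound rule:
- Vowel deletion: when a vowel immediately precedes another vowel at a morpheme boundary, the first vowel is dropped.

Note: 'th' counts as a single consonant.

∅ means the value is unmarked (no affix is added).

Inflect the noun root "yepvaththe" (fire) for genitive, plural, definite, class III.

Attach number plural -ey → yepvaththeey.
Attach noun class class III -uy → yepvaththeeyuy.
Attach definiteness definite -y → yepvaththeeyuyy.
Attach case genitive -vu → yepvaththeeyuyyvu.
Apply vowel deletion: yepvaththeeyuyyvu → yepvaththeyuyyvu.

yepvaththeyuyyvu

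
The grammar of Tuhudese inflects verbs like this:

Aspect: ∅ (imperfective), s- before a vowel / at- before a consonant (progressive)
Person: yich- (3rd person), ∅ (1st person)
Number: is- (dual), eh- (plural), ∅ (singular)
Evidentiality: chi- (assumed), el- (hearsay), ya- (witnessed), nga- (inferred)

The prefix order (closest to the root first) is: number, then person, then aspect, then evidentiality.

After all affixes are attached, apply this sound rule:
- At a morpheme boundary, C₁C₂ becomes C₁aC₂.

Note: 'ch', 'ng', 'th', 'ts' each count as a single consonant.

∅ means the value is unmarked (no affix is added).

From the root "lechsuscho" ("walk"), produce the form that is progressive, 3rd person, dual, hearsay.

Attach number dual is- → islechsuscho.
Attach person 3rd person yich- → yichislechsuscho.
Attach aspect progressive at- (before consonant 'y') → atyichislechsuscho.
Attach evidentiality hearsay el- → elatyichislechsuscho.
Apply epenthesis: elatyichislechsuscho → elatayichisalechsuscho.

elatayichisalechsuscho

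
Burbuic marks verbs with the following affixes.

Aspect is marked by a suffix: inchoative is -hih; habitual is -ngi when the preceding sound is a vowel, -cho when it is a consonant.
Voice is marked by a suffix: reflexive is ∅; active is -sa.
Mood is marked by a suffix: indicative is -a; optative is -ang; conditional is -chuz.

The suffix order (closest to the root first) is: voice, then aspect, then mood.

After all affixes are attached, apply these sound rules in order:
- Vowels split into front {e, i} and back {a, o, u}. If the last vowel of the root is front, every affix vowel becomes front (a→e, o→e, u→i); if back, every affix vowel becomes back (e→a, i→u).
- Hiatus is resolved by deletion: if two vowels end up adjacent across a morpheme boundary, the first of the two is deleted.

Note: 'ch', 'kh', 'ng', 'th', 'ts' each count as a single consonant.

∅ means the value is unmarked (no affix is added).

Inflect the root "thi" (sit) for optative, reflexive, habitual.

thingeng

voice = reflexive: zero marking, form stays thi.
Attach aspect habitual -ngi (after vowel 'i') → thingi.
Attach mood optative -ang → thingiang.
Apply vowel harmony: thingiang → thingieng.
Apply vowel deletion: thingieng → thingeng.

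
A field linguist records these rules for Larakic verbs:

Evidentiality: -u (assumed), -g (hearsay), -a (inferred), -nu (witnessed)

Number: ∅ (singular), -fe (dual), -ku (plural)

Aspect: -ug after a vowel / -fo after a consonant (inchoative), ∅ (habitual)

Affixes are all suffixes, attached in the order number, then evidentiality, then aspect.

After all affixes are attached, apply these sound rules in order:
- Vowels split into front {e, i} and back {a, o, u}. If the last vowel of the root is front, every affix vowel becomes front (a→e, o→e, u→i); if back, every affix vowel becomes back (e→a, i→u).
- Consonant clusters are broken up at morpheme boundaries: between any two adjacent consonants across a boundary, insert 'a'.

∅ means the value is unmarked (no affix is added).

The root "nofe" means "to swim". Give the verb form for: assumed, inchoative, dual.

Attach number dual -fe → nofefe.
Attach evidentiality assumed -u → nofefeu.
Attach aspect inchoative -ug (after vowel 'u') → nofefeuug.
Apply vowel harmony: nofefeuug → nofefeiig.
Epenthesis: no change.

nofefeiig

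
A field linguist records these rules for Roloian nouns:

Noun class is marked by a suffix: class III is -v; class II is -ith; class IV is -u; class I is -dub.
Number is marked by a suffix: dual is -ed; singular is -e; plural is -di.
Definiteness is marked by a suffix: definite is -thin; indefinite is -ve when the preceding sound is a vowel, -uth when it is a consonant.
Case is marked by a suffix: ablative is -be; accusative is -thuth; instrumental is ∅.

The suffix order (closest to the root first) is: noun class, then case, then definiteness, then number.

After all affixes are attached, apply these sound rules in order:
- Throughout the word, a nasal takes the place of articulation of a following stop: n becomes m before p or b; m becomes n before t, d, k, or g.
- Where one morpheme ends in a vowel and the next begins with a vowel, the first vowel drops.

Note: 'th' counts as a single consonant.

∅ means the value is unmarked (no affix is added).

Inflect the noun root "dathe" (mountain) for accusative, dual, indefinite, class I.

dathedubthuthuthed

Attach noun class class I -dub → dathedub.
Attach case accusative -thuth → dathedubthuth.
Attach definiteness indefinite -uth (after consonant 'th') → dathedubthuthuth.
Attach number dual -ed → dathedubthuthuthed.
Nasal assimilation: no change.
Vowel deletion: no change.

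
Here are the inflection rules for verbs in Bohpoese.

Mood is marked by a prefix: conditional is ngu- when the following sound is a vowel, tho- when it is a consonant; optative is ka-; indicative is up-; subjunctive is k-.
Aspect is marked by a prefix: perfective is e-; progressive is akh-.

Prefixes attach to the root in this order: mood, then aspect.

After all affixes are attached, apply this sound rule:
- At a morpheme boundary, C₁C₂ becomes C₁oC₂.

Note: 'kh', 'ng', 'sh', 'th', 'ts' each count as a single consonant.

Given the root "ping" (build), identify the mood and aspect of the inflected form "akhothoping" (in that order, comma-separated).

Segment: akh-tho-ping.
mood: ngu/tho- → conditional.
aspect: akh- → progressive.

conditional, progressive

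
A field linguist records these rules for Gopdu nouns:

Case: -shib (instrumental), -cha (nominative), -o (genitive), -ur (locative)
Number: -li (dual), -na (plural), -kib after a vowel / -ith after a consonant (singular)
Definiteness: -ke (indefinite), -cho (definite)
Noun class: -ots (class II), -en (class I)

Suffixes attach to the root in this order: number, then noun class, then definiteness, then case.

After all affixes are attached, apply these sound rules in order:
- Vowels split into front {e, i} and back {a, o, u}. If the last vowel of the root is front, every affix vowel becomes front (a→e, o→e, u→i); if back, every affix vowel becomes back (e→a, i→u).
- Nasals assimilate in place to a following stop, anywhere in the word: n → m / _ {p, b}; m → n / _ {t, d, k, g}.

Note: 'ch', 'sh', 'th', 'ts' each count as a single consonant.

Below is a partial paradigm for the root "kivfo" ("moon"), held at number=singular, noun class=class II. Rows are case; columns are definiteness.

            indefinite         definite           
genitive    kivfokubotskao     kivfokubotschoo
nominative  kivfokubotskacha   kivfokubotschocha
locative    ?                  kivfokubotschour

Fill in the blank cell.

Attach number singular -kib (after vowel 'o') → kivfokib.
Attach noun class class II -ots → kivfokibots.
Attach definiteness indefinite -ke → kivfokibotske.
Attach case locative -ur → kivfokibotskeur.
Apply vowel harmony: kivfokibotskeur → kivfokubotskaur.
Nasal assimilation: no change.

kivfokubotskaur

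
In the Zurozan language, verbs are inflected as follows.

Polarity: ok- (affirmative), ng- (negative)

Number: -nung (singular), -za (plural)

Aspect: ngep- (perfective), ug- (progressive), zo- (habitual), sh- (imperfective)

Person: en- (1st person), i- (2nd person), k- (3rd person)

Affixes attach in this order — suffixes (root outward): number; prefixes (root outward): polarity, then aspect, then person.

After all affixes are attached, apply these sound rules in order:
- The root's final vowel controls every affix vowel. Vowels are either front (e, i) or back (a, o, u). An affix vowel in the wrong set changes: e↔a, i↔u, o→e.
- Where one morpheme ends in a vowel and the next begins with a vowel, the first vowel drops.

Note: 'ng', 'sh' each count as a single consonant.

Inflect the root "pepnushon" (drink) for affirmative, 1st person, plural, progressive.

Attach polarity affirmative ok- → okpepnushon.
Attach aspect progressive ug- → ugokpepnushon.
Attach number plural -za → ugokpepnushonza.
Attach person 1st person en- → enugokpepnushonza.
Apply vowel harmony: enugokpepnushonza → anugokpepnushonza.
Vowel deletion: no change.

anugokpepnushonza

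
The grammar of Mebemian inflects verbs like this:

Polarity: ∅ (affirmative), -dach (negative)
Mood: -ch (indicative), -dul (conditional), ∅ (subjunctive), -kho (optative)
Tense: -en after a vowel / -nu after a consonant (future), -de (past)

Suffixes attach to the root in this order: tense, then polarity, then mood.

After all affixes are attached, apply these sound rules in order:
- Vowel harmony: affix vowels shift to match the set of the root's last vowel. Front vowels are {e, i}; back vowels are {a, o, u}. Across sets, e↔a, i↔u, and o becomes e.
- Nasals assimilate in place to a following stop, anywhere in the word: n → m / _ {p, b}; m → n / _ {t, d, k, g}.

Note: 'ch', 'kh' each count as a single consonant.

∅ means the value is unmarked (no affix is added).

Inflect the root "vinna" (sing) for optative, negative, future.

Attach tense future -en (after vowel 'a') → vinnaen.
Attach polarity negative -dach → vinnaendach.
Attach mood optative -kho → vinnaendachkho.
Apply vowel harmony: vinnaendachkho → vinnaandachkho.
Nasal assimilation: no change.

vinnaandachkho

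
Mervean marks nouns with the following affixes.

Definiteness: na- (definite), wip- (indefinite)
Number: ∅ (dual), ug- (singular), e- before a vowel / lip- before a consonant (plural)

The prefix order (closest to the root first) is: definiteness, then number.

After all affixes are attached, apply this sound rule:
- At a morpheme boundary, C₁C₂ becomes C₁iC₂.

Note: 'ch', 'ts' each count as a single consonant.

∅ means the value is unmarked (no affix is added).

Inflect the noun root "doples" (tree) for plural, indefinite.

Attach definiteness indefinite wip- → wipdoples.
Attach number plural lip- (before consonant 'w') → lipwipdoples.
Apply epenthesis: lipwipdoples → lipiwipidoples.

lipiwipidoples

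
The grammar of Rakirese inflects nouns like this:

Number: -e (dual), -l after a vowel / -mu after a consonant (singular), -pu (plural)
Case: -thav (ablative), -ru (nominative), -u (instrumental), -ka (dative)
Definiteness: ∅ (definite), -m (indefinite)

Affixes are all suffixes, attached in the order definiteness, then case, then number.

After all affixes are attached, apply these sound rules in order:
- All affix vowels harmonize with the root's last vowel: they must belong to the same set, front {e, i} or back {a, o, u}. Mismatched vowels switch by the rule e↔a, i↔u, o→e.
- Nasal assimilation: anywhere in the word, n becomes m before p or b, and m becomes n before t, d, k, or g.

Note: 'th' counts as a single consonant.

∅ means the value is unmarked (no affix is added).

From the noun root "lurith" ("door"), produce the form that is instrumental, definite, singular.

lurithil

definiteness = definite: zero marking, form stays lurith.
Attach case instrumental -u → lurithu.
Attach number singular -l (after vowel 'u') → lurithul.
Apply vowel harmony: lurithul → lurithil.
Nasal assimilation: no change.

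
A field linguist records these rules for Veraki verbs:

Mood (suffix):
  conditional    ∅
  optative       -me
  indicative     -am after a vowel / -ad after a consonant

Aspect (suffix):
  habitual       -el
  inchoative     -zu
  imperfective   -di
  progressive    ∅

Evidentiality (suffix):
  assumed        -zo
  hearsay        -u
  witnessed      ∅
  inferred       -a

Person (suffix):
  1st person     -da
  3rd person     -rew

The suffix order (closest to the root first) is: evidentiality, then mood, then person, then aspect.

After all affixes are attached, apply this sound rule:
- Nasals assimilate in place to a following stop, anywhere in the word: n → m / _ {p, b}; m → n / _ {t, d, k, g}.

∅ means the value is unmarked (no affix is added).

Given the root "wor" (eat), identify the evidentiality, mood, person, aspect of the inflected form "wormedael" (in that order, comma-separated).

Segment: wor-me-da-el.
evidentiality: ∅ → witnessed.
mood: -me → optative.
person: -da → 1st person.
aspect: -el → habitual.

witnessed, optative, 1st person, habitual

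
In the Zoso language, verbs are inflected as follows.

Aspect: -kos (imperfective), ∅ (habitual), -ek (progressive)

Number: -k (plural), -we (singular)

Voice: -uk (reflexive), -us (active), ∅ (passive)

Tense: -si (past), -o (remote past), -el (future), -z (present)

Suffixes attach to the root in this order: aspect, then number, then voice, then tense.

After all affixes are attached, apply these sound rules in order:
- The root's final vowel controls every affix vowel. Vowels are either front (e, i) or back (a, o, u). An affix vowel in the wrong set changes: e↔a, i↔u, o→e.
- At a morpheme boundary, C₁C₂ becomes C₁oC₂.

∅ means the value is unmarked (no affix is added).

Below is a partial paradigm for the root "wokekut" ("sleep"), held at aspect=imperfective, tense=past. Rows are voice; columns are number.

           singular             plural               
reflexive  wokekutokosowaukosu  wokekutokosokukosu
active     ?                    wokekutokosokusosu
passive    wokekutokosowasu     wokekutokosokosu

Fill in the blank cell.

wokekutokosowausosu

Attach aspect imperfective -kos → wokekutkos.
Attach number singular -we → wokekutkoswe.
Attach voice active -us → wokekutkosweus.
Attach tense past -si → wokekutkosweussi.
Apply vowel harmony: wokekutkosweussi → wokekutkoswaussu.
Apply epenthesis: wokekutkoswaussu → wokekutokosowausosu.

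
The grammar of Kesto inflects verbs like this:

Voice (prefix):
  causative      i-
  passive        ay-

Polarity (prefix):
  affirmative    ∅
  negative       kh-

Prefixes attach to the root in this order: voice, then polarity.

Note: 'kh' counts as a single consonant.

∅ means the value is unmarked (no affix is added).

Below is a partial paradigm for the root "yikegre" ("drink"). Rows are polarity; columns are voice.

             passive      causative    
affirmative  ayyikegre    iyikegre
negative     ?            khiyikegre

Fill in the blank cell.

Attach voice passive ay- → ayyikegre.
Attach polarity negative kh- → khayyikegre.

khayyikegre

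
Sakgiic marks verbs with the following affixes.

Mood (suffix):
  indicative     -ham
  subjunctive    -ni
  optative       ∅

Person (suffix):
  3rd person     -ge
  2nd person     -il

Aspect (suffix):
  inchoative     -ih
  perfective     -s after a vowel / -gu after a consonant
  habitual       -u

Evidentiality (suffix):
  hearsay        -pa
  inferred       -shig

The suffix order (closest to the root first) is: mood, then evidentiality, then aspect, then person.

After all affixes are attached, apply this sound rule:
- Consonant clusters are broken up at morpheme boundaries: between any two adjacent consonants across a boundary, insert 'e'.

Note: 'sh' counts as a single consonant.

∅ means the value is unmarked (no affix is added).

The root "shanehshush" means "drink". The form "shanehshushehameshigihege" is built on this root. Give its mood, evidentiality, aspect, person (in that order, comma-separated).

indicative, inferred, inchoative, 3rd person

Segment: shanehshush-ham-shig-ih-ge.
mood: -ham → indicative.
evidentiality: -shig → inferred.
aspect: -ih → inchoative.
person: -ge → 3rd person.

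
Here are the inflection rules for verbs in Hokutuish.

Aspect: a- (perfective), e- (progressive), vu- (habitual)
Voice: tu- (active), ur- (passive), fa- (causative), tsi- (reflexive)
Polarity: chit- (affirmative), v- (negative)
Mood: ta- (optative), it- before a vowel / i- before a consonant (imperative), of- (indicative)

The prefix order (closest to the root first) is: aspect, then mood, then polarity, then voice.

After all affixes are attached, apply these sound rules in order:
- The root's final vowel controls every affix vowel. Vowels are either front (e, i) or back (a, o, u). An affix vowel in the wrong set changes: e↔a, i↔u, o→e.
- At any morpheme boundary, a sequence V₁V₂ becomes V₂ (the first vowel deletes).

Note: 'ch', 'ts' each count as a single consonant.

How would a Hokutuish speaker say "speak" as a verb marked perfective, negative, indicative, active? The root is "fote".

Attach aspect perfective a- → afote.
Attach mood indicative of- → ofafote.
Attach polarity negative v- → vofafote.
Attach voice active tu- → tuvofafote.
Apply vowel harmony: tuvofafote → tivefefote.
Vowel deletion: no change.

tivefefote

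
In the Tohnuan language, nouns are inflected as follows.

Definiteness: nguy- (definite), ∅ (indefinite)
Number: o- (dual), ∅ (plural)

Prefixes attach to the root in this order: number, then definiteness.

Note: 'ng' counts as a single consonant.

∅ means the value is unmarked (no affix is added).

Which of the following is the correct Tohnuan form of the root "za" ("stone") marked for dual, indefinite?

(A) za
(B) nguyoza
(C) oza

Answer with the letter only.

Attach number dual o- → oza.
definiteness = indefinite: zero marking, form stays oza.
So the correct form is oza, option (C).
(A) za is wrong: it uses plural instead of dual for number.
(B) nguyoza is wrong: it uses definite instead of indefinite for definiteness.

C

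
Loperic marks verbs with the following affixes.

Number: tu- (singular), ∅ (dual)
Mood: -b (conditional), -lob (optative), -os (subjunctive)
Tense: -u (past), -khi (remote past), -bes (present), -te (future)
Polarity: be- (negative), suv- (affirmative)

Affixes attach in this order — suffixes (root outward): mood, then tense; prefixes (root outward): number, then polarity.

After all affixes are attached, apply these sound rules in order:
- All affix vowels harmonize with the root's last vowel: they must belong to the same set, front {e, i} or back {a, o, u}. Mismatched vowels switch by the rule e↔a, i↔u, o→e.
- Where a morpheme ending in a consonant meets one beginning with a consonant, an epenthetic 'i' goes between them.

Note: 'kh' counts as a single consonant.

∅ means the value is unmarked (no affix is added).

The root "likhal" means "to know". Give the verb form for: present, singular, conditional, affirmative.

Attach number singular tu- → tulikhal.
Attach mood conditional -b → tulikhalb.
Attach tense present -bes → tulikhalbbes.
Attach polarity affirmative suv- → suvtulikhalbbes.
Apply vowel harmony: suvtulikhalbbes → suvtulikhalbbas.
Apply epenthesis: suvtulikhalbbas → suvitulikhalibibas.

suvitulikhalibibas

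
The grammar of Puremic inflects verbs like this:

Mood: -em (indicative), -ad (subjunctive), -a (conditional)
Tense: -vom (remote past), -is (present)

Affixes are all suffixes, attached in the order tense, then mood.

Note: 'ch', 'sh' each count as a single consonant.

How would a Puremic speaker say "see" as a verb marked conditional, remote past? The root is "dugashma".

Attach tense remote past -vom → dugashmavom.
Attach mood conditional -a → dugashmavoma.

dugashmavoma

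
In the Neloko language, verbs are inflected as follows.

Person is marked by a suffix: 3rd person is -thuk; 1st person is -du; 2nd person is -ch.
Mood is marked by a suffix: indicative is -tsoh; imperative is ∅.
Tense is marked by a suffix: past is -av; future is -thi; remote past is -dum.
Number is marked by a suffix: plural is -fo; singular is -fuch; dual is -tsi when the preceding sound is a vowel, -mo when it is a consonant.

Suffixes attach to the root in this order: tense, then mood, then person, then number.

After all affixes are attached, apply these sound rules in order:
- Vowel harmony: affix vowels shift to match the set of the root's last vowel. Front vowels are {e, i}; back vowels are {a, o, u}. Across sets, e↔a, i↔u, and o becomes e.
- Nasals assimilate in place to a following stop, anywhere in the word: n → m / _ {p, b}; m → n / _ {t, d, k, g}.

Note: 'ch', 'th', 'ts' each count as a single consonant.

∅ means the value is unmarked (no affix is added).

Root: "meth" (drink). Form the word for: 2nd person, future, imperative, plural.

meththichfe

Attach tense future -thi → meththi.
mood = imperative: zero marking, form stays meththi.
Attach person 2nd person -ch → meththich.
Attach number plural -fo → meththichfo.
Apply vowel harmony: meththichfo → meththichfe.
Nasal assimilation: no change.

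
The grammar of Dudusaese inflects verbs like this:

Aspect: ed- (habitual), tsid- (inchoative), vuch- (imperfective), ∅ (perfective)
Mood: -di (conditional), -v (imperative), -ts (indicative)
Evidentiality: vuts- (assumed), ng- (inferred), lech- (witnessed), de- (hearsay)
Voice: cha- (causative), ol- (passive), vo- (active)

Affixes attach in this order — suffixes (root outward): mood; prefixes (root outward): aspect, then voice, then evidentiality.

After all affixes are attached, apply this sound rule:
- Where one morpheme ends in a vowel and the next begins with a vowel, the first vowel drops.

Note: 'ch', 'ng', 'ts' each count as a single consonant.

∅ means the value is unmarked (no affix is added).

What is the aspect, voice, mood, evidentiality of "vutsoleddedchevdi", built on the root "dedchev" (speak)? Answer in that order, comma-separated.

habitual, passive, conditional, assumed

Segment: vuts-ol-ed-dedchev-di.
aspect: ed- → habitual.
voice: ol- → passive.
mood: -di → conditional.
evidentiality: vuts- → assumed.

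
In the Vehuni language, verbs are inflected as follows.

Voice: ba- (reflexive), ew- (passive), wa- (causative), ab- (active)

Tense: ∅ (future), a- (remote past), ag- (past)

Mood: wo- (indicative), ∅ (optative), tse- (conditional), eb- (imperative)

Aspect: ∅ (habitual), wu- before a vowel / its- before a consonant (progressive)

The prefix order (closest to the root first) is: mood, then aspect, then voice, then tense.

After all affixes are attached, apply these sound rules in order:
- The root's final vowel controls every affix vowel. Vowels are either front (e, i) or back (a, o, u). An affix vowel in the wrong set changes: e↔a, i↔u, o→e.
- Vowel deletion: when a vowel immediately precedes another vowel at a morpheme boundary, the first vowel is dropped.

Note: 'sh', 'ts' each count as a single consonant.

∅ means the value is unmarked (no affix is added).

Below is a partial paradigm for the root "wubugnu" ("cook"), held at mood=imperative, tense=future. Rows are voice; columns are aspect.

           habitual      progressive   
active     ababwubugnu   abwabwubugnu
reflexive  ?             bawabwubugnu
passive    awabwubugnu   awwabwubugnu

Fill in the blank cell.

babwubugnu

Attach mood imperative eb- → ebwubugnu.
aspect = habitual: zero marking, form stays ebwubugnu.
Attach voice reflexive ba- → baebwubugnu.
tense = future: zero marking, form stays baebwubugnu.
Apply vowel harmony: baebwubugnu → baabwubugnu.
Apply vowel deletion: baabwubugnu → babwubugnu.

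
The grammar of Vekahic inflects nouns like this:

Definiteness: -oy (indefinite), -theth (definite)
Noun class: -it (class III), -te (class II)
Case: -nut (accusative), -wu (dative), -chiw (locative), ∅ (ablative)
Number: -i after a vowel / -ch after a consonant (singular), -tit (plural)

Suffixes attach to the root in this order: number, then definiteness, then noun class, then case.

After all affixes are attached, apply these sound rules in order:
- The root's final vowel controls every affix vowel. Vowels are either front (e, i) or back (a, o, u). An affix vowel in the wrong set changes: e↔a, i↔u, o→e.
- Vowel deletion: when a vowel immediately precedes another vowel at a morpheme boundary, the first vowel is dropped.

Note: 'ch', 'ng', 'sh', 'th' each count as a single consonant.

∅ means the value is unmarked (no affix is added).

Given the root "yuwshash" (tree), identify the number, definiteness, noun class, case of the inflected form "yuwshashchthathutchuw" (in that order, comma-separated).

singular, definite, class III, locative

Segment: yuwshash-ch-theth-it-chiw.
number: -i/ch → singular.
definiteness: -theth → definite.
noun class: -it → class III.
case: -chiw → locative.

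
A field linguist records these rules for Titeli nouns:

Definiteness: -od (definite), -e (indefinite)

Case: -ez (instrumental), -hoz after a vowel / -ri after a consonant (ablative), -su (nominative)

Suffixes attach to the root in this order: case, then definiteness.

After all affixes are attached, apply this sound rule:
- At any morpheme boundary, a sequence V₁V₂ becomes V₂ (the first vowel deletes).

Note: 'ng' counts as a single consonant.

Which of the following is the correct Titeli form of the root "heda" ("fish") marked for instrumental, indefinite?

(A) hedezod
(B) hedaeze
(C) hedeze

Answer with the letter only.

C

Attach case instrumental -ez → hedaez.
Attach definiteness indefinite -e → hedaeze.
Apply vowel deletion: hedaeze → hedeze.
So the correct form is hedeze, option (C).
(A) hedezod is wrong: it uses definite instead of indefinite for definiteness.
(B) hedaeze is wrong: it fails to apply the sound rule(s).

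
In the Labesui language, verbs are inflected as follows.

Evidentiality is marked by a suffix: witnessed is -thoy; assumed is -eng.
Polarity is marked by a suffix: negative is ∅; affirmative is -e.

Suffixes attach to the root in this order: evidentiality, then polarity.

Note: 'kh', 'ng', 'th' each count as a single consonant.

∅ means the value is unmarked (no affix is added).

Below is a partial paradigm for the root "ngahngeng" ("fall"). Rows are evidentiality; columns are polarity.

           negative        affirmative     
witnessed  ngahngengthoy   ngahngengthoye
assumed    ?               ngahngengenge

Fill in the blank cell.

ngahngengeng

Attach evidentiality assumed -eng → ngahngengeng.
polarity = negative: zero marking, form stays ngahngengeng.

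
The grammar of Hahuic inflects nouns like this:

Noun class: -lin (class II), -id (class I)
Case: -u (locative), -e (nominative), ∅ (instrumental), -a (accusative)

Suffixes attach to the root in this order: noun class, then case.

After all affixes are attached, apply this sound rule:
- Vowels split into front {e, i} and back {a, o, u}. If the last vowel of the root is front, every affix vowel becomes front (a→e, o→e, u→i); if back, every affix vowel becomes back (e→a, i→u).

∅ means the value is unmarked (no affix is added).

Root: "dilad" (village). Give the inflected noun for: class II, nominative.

diladluna

Attach noun class class II -lin → diladlin.
Attach case nominative -e → diladline.
Apply vowel harmony: diladline → diladluna.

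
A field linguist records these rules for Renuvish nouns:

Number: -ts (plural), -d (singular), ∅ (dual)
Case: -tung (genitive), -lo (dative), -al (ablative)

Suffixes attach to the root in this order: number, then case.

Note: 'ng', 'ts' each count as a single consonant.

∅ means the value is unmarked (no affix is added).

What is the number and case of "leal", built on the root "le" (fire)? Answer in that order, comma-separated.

Segment: le-al.
number: ∅ → dual.
case: -al → ablative.

dual, ablative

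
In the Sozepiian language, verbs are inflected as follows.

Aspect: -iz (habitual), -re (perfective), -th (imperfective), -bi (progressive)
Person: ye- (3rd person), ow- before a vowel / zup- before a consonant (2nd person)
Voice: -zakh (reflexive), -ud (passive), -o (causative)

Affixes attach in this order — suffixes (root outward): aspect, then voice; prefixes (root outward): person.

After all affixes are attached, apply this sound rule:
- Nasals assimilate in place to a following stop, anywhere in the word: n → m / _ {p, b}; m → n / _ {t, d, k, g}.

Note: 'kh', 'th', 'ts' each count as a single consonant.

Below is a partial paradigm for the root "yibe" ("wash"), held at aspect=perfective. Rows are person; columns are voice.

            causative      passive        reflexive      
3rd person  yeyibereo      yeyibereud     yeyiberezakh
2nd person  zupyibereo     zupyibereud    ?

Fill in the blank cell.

zupyiberezakh

Attach aspect perfective -re → yibere.
Attach voice reflexive -zakh → yiberezakh.
Attach person 2nd person zup- (before consonant 'y') → zupyiberezakh.
Nasal assimilation: no change.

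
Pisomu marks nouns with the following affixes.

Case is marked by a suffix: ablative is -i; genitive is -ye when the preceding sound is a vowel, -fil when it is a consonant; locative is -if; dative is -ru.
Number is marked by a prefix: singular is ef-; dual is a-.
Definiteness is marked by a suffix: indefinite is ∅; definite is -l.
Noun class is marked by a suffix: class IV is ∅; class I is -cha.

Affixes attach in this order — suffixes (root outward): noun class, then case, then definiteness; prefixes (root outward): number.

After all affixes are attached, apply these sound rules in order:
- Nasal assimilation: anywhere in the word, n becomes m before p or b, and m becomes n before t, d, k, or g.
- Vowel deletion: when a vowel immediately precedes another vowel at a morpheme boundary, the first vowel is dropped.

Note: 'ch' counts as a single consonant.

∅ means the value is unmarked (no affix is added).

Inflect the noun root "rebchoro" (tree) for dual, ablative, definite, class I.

arebchorochil

Attach noun class class I -cha → rebchorocha.
Attach number dual a- → arebchorocha.
Attach case ablative -i → arebchorochai.
Attach definiteness definite -l → arebchorochail.
Nasal assimilation: no change.
Apply vowel deletion: arebchorochail → arebchorochil.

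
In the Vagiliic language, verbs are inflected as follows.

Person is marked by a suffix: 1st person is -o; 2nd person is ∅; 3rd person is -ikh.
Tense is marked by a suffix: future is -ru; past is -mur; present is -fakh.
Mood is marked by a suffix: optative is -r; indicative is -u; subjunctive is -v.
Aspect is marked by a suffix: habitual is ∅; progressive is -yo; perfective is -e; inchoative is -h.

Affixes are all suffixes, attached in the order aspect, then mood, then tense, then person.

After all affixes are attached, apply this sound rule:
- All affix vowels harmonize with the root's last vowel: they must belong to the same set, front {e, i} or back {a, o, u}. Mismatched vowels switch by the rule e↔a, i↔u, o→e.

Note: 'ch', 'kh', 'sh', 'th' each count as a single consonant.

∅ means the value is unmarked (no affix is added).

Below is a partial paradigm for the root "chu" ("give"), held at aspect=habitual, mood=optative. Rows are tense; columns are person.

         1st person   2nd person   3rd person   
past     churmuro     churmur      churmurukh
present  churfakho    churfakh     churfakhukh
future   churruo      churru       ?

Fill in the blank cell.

aspect = habitual: zero marking, form stays chu.
Attach mood optative -r → chur.
Attach tense future -ru → churru.
Attach person 3rd person -ikh → churruikh.
Apply vowel harmony: churruikh → churruukh.

churruukh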